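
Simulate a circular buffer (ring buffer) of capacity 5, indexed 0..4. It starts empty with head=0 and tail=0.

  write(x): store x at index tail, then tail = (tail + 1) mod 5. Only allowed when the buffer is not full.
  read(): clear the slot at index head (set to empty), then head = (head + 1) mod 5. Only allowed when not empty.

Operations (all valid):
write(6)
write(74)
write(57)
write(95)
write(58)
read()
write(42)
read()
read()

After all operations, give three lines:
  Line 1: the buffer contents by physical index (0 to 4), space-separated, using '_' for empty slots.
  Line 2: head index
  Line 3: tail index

write(6): buf=[6 _ _ _ _], head=0, tail=1, size=1
write(74): buf=[6 74 _ _ _], head=0, tail=2, size=2
write(57): buf=[6 74 57 _ _], head=0, tail=3, size=3
write(95): buf=[6 74 57 95 _], head=0, tail=4, size=4
write(58): buf=[6 74 57 95 58], head=0, tail=0, size=5
read(): buf=[_ 74 57 95 58], head=1, tail=0, size=4
write(42): buf=[42 74 57 95 58], head=1, tail=1, size=5
read(): buf=[42 _ 57 95 58], head=2, tail=1, size=4
read(): buf=[42 _ _ 95 58], head=3, tail=1, size=3

Answer: 42 _ _ 95 58
3
1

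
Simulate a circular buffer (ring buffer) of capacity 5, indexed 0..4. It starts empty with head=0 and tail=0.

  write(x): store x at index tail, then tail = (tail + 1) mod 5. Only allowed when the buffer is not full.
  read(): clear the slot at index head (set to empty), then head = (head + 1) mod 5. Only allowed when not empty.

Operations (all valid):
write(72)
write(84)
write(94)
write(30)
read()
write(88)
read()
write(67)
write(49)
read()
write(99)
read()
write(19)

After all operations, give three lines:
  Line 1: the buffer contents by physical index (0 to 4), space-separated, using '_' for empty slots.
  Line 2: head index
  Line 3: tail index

Answer: 67 49 99 19 88
4
4

Derivation:
write(72): buf=[72 _ _ _ _], head=0, tail=1, size=1
write(84): buf=[72 84 _ _ _], head=0, tail=2, size=2
write(94): buf=[72 84 94 _ _], head=0, tail=3, size=3
write(30): buf=[72 84 94 30 _], head=0, tail=4, size=4
read(): buf=[_ 84 94 30 _], head=1, tail=4, size=3
write(88): buf=[_ 84 94 30 88], head=1, tail=0, size=4
read(): buf=[_ _ 94 30 88], head=2, tail=0, size=3
write(67): buf=[67 _ 94 30 88], head=2, tail=1, size=4
write(49): buf=[67 49 94 30 88], head=2, tail=2, size=5
read(): buf=[67 49 _ 30 88], head=3, tail=2, size=4
write(99): buf=[67 49 99 30 88], head=3, tail=3, size=5
read(): buf=[67 49 99 _ 88], head=4, tail=3, size=4
write(19): buf=[67 49 99 19 88], head=4, tail=4, size=5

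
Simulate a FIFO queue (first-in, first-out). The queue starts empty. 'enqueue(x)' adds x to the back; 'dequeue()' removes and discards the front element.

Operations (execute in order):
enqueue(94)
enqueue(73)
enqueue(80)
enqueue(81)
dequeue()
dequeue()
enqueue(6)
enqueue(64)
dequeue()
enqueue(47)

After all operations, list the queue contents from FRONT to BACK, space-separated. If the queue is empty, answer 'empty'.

Answer: 81 6 64 47

Derivation:
enqueue(94): [94]
enqueue(73): [94, 73]
enqueue(80): [94, 73, 80]
enqueue(81): [94, 73, 80, 81]
dequeue(): [73, 80, 81]
dequeue(): [80, 81]
enqueue(6): [80, 81, 6]
enqueue(64): [80, 81, 6, 64]
dequeue(): [81, 6, 64]
enqueue(47): [81, 6, 64, 47]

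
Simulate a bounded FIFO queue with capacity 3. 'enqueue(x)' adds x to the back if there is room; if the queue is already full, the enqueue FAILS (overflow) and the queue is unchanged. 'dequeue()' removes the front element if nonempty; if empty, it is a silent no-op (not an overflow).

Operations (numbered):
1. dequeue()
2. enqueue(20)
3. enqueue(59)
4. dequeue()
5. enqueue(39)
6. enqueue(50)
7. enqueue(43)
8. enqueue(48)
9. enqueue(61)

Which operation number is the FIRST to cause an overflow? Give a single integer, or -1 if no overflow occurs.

Answer: 7

Derivation:
1. dequeue(): empty, no-op, size=0
2. enqueue(20): size=1
3. enqueue(59): size=2
4. dequeue(): size=1
5. enqueue(39): size=2
6. enqueue(50): size=3
7. enqueue(43): size=3=cap → OVERFLOW (fail)
8. enqueue(48): size=3=cap → OVERFLOW (fail)
9. enqueue(61): size=3=cap → OVERFLOW (fail)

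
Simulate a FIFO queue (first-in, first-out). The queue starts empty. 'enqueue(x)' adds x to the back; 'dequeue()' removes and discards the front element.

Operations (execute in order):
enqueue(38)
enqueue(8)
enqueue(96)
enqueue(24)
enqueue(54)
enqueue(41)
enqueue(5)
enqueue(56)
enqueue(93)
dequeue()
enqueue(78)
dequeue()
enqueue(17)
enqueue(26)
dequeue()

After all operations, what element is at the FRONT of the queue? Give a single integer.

Answer: 24

Derivation:
enqueue(38): queue = [38]
enqueue(8): queue = [38, 8]
enqueue(96): queue = [38, 8, 96]
enqueue(24): queue = [38, 8, 96, 24]
enqueue(54): queue = [38, 8, 96, 24, 54]
enqueue(41): queue = [38, 8, 96, 24, 54, 41]
enqueue(5): queue = [38, 8, 96, 24, 54, 41, 5]
enqueue(56): queue = [38, 8, 96, 24, 54, 41, 5, 56]
enqueue(93): queue = [38, 8, 96, 24, 54, 41, 5, 56, 93]
dequeue(): queue = [8, 96, 24, 54, 41, 5, 56, 93]
enqueue(78): queue = [8, 96, 24, 54, 41, 5, 56, 93, 78]
dequeue(): queue = [96, 24, 54, 41, 5, 56, 93, 78]
enqueue(17): queue = [96, 24, 54, 41, 5, 56, 93, 78, 17]
enqueue(26): queue = [96, 24, 54, 41, 5, 56, 93, 78, 17, 26]
dequeue(): queue = [24, 54, 41, 5, 56, 93, 78, 17, 26]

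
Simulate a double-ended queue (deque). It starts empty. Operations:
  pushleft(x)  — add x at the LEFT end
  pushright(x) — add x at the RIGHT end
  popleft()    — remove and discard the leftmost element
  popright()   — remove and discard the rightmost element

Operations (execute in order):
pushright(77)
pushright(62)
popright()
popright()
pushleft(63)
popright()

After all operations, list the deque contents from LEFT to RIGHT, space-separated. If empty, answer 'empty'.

Answer: empty

Derivation:
pushright(77): [77]
pushright(62): [77, 62]
popright(): [77]
popright(): []
pushleft(63): [63]
popright(): []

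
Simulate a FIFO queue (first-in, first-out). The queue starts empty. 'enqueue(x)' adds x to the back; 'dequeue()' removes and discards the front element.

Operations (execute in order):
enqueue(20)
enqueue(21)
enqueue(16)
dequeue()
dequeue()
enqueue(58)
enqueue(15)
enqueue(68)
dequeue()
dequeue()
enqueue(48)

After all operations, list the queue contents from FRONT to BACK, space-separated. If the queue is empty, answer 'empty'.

Answer: 15 68 48

Derivation:
enqueue(20): [20]
enqueue(21): [20, 21]
enqueue(16): [20, 21, 16]
dequeue(): [21, 16]
dequeue(): [16]
enqueue(58): [16, 58]
enqueue(15): [16, 58, 15]
enqueue(68): [16, 58, 15, 68]
dequeue(): [58, 15, 68]
dequeue(): [15, 68]
enqueue(48): [15, 68, 48]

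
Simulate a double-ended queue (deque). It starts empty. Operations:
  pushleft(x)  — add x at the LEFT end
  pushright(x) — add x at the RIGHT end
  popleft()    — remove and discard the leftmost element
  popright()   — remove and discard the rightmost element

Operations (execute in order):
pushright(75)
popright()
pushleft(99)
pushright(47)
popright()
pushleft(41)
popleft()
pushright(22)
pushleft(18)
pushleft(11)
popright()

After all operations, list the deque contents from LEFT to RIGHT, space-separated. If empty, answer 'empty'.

pushright(75): [75]
popright(): []
pushleft(99): [99]
pushright(47): [99, 47]
popright(): [99]
pushleft(41): [41, 99]
popleft(): [99]
pushright(22): [99, 22]
pushleft(18): [18, 99, 22]
pushleft(11): [11, 18, 99, 22]
popright(): [11, 18, 99]

Answer: 11 18 99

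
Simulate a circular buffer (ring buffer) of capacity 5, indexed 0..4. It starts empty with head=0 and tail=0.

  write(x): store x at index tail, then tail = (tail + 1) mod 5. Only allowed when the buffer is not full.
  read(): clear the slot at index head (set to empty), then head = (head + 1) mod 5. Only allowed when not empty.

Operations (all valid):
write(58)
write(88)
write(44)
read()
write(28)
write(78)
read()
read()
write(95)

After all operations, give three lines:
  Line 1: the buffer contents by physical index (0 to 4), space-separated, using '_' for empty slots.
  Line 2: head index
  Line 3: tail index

Answer: 95 _ _ 28 78
3
1

Derivation:
write(58): buf=[58 _ _ _ _], head=0, tail=1, size=1
write(88): buf=[58 88 _ _ _], head=0, tail=2, size=2
write(44): buf=[58 88 44 _ _], head=0, tail=3, size=3
read(): buf=[_ 88 44 _ _], head=1, tail=3, size=2
write(28): buf=[_ 88 44 28 _], head=1, tail=4, size=3
write(78): buf=[_ 88 44 28 78], head=1, tail=0, size=4
read(): buf=[_ _ 44 28 78], head=2, tail=0, size=3
read(): buf=[_ _ _ 28 78], head=3, tail=0, size=2
write(95): buf=[95 _ _ 28 78], head=3, tail=1, size=3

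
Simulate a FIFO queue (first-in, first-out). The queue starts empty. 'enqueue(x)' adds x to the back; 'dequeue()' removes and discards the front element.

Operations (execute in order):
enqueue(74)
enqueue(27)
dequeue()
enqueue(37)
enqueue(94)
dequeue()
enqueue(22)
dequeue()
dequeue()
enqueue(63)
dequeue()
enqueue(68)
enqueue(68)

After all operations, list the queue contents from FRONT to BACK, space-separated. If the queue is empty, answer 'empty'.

enqueue(74): [74]
enqueue(27): [74, 27]
dequeue(): [27]
enqueue(37): [27, 37]
enqueue(94): [27, 37, 94]
dequeue(): [37, 94]
enqueue(22): [37, 94, 22]
dequeue(): [94, 22]
dequeue(): [22]
enqueue(63): [22, 63]
dequeue(): [63]
enqueue(68): [63, 68]
enqueue(68): [63, 68, 68]

Answer: 63 68 68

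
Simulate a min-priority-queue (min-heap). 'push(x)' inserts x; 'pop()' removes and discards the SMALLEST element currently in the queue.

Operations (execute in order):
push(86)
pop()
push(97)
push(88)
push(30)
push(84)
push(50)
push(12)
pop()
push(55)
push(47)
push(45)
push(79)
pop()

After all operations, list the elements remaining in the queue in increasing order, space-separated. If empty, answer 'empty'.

push(86): heap contents = [86]
pop() → 86: heap contents = []
push(97): heap contents = [97]
push(88): heap contents = [88, 97]
push(30): heap contents = [30, 88, 97]
push(84): heap contents = [30, 84, 88, 97]
push(50): heap contents = [30, 50, 84, 88, 97]
push(12): heap contents = [12, 30, 50, 84, 88, 97]
pop() → 12: heap contents = [30, 50, 84, 88, 97]
push(55): heap contents = [30, 50, 55, 84, 88, 97]
push(47): heap contents = [30, 47, 50, 55, 84, 88, 97]
push(45): heap contents = [30, 45, 47, 50, 55, 84, 88, 97]
push(79): heap contents = [30, 45, 47, 50, 55, 79, 84, 88, 97]
pop() → 30: heap contents = [45, 47, 50, 55, 79, 84, 88, 97]

Answer: 45 47 50 55 79 84 88 97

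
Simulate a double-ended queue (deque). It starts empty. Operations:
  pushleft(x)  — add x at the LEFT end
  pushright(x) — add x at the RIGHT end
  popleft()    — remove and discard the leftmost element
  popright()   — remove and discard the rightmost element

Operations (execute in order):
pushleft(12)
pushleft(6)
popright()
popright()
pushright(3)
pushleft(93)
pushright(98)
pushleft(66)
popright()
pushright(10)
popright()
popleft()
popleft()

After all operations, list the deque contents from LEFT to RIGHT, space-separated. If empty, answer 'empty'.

Answer: 3

Derivation:
pushleft(12): [12]
pushleft(6): [6, 12]
popright(): [6]
popright(): []
pushright(3): [3]
pushleft(93): [93, 3]
pushright(98): [93, 3, 98]
pushleft(66): [66, 93, 3, 98]
popright(): [66, 93, 3]
pushright(10): [66, 93, 3, 10]
popright(): [66, 93, 3]
popleft(): [93, 3]
popleft(): [3]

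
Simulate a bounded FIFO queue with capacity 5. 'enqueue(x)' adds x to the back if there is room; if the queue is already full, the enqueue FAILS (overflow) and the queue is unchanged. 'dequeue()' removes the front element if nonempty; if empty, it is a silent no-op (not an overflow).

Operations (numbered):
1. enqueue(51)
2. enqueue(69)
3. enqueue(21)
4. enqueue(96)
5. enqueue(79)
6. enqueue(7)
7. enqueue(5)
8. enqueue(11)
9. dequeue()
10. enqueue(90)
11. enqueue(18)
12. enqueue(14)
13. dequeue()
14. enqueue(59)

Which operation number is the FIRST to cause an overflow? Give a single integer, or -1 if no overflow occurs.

1. enqueue(51): size=1
2. enqueue(69): size=2
3. enqueue(21): size=3
4. enqueue(96): size=4
5. enqueue(79): size=5
6. enqueue(7): size=5=cap → OVERFLOW (fail)
7. enqueue(5): size=5=cap → OVERFLOW (fail)
8. enqueue(11): size=5=cap → OVERFLOW (fail)
9. dequeue(): size=4
10. enqueue(90): size=5
11. enqueue(18): size=5=cap → OVERFLOW (fail)
12. enqueue(14): size=5=cap → OVERFLOW (fail)
13. dequeue(): size=4
14. enqueue(59): size=5

Answer: 6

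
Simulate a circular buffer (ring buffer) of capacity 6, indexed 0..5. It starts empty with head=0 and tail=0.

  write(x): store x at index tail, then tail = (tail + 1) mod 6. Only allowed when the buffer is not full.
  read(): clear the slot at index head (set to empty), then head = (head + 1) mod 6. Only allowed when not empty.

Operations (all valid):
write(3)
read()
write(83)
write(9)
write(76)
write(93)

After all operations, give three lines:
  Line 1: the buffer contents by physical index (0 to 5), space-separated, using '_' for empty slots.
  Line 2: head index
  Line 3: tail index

Answer: _ 83 9 76 93 _
1
5

Derivation:
write(3): buf=[3 _ _ _ _ _], head=0, tail=1, size=1
read(): buf=[_ _ _ _ _ _], head=1, tail=1, size=0
write(83): buf=[_ 83 _ _ _ _], head=1, tail=2, size=1
write(9): buf=[_ 83 9 _ _ _], head=1, tail=3, size=2
write(76): buf=[_ 83 9 76 _ _], head=1, tail=4, size=3
write(93): buf=[_ 83 9 76 93 _], head=1, tail=5, size=4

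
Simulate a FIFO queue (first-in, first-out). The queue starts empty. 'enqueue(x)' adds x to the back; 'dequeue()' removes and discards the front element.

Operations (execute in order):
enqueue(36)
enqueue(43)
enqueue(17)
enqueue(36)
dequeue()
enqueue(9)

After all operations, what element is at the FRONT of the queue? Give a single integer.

Answer: 43

Derivation:
enqueue(36): queue = [36]
enqueue(43): queue = [36, 43]
enqueue(17): queue = [36, 43, 17]
enqueue(36): queue = [36, 43, 17, 36]
dequeue(): queue = [43, 17, 36]
enqueue(9): queue = [43, 17, 36, 9]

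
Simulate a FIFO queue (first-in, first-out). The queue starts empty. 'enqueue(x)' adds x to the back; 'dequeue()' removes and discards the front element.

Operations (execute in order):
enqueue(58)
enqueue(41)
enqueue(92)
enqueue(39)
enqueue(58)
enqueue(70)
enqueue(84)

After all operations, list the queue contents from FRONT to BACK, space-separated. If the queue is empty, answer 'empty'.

enqueue(58): [58]
enqueue(41): [58, 41]
enqueue(92): [58, 41, 92]
enqueue(39): [58, 41, 92, 39]
enqueue(58): [58, 41, 92, 39, 58]
enqueue(70): [58, 41, 92, 39, 58, 70]
enqueue(84): [58, 41, 92, 39, 58, 70, 84]

Answer: 58 41 92 39 58 70 84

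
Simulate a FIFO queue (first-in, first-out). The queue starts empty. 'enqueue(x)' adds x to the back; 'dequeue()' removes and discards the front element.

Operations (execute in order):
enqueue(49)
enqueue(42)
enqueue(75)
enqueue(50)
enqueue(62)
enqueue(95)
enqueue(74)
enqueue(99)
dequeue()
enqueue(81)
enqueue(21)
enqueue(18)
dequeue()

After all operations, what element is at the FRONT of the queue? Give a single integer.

Answer: 75

Derivation:
enqueue(49): queue = [49]
enqueue(42): queue = [49, 42]
enqueue(75): queue = [49, 42, 75]
enqueue(50): queue = [49, 42, 75, 50]
enqueue(62): queue = [49, 42, 75, 50, 62]
enqueue(95): queue = [49, 42, 75, 50, 62, 95]
enqueue(74): queue = [49, 42, 75, 50, 62, 95, 74]
enqueue(99): queue = [49, 42, 75, 50, 62, 95, 74, 99]
dequeue(): queue = [42, 75, 50, 62, 95, 74, 99]
enqueue(81): queue = [42, 75, 50, 62, 95, 74, 99, 81]
enqueue(21): queue = [42, 75, 50, 62, 95, 74, 99, 81, 21]
enqueue(18): queue = [42, 75, 50, 62, 95, 74, 99, 81, 21, 18]
dequeue(): queue = [75, 50, 62, 95, 74, 99, 81, 21, 18]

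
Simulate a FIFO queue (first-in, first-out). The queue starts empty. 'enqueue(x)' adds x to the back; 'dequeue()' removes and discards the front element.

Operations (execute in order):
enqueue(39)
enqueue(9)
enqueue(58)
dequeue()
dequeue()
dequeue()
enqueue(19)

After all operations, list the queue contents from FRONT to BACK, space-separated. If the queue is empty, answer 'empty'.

Answer: 19

Derivation:
enqueue(39): [39]
enqueue(9): [39, 9]
enqueue(58): [39, 9, 58]
dequeue(): [9, 58]
dequeue(): [58]
dequeue(): []
enqueue(19): [19]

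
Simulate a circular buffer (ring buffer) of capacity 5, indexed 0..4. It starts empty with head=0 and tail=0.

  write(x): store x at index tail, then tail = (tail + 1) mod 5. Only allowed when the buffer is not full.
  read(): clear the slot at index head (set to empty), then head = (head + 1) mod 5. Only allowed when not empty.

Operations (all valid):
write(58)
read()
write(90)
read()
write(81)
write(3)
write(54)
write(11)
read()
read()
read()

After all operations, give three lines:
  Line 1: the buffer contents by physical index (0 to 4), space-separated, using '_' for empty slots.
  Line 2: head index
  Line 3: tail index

Answer: 11 _ _ _ _
0
1

Derivation:
write(58): buf=[58 _ _ _ _], head=0, tail=1, size=1
read(): buf=[_ _ _ _ _], head=1, tail=1, size=0
write(90): buf=[_ 90 _ _ _], head=1, tail=2, size=1
read(): buf=[_ _ _ _ _], head=2, tail=2, size=0
write(81): buf=[_ _ 81 _ _], head=2, tail=3, size=1
write(3): buf=[_ _ 81 3 _], head=2, tail=4, size=2
write(54): buf=[_ _ 81 3 54], head=2, tail=0, size=3
write(11): buf=[11 _ 81 3 54], head=2, tail=1, size=4
read(): buf=[11 _ _ 3 54], head=3, tail=1, size=3
read(): buf=[11 _ _ _ 54], head=4, tail=1, size=2
read(): buf=[11 _ _ _ _], head=0, tail=1, size=1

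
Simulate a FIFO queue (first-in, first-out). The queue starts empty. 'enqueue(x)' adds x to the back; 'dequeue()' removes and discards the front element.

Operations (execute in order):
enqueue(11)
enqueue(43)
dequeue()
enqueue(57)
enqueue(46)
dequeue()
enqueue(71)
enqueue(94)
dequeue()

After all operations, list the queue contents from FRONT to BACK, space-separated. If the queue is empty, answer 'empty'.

Answer: 46 71 94

Derivation:
enqueue(11): [11]
enqueue(43): [11, 43]
dequeue(): [43]
enqueue(57): [43, 57]
enqueue(46): [43, 57, 46]
dequeue(): [57, 46]
enqueue(71): [57, 46, 71]
enqueue(94): [57, 46, 71, 94]
dequeue(): [46, 71, 94]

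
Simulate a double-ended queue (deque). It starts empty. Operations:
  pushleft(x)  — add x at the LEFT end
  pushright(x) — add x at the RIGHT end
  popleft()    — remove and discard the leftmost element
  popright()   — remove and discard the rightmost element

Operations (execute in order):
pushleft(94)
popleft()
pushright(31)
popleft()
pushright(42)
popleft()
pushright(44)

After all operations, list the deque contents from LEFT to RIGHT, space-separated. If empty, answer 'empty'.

Answer: 44

Derivation:
pushleft(94): [94]
popleft(): []
pushright(31): [31]
popleft(): []
pushright(42): [42]
popleft(): []
pushright(44): [44]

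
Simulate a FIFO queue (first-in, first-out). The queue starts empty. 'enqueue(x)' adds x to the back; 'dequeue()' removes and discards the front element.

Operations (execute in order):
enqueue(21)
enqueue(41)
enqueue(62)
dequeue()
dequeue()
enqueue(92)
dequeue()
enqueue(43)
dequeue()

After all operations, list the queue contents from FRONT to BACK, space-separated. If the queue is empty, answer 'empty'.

Answer: 43

Derivation:
enqueue(21): [21]
enqueue(41): [21, 41]
enqueue(62): [21, 41, 62]
dequeue(): [41, 62]
dequeue(): [62]
enqueue(92): [62, 92]
dequeue(): [92]
enqueue(43): [92, 43]
dequeue(): [43]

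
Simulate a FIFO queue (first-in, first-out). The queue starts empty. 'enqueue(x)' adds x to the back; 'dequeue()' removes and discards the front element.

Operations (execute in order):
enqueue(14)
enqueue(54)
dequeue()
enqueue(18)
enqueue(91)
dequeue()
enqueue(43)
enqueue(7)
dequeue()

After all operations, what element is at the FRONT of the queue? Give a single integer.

Answer: 91

Derivation:
enqueue(14): queue = [14]
enqueue(54): queue = [14, 54]
dequeue(): queue = [54]
enqueue(18): queue = [54, 18]
enqueue(91): queue = [54, 18, 91]
dequeue(): queue = [18, 91]
enqueue(43): queue = [18, 91, 43]
enqueue(7): queue = [18, 91, 43, 7]
dequeue(): queue = [91, 43, 7]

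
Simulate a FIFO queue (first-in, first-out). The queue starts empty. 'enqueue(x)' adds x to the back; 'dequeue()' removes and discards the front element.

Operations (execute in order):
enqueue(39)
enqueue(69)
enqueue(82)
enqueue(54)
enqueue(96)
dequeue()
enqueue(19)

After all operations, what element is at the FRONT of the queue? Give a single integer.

Answer: 69

Derivation:
enqueue(39): queue = [39]
enqueue(69): queue = [39, 69]
enqueue(82): queue = [39, 69, 82]
enqueue(54): queue = [39, 69, 82, 54]
enqueue(96): queue = [39, 69, 82, 54, 96]
dequeue(): queue = [69, 82, 54, 96]
enqueue(19): queue = [69, 82, 54, 96, 19]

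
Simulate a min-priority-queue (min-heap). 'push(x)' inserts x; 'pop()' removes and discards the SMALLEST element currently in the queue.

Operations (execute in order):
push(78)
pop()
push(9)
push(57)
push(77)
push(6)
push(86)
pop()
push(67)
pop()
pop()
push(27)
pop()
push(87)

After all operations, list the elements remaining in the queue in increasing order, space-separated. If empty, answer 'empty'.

Answer: 67 77 86 87

Derivation:
push(78): heap contents = [78]
pop() → 78: heap contents = []
push(9): heap contents = [9]
push(57): heap contents = [9, 57]
push(77): heap contents = [9, 57, 77]
push(6): heap contents = [6, 9, 57, 77]
push(86): heap contents = [6, 9, 57, 77, 86]
pop() → 6: heap contents = [9, 57, 77, 86]
push(67): heap contents = [9, 57, 67, 77, 86]
pop() → 9: heap contents = [57, 67, 77, 86]
pop() → 57: heap contents = [67, 77, 86]
push(27): heap contents = [27, 67, 77, 86]
pop() → 27: heap contents = [67, 77, 86]
push(87): heap contents = [67, 77, 86, 87]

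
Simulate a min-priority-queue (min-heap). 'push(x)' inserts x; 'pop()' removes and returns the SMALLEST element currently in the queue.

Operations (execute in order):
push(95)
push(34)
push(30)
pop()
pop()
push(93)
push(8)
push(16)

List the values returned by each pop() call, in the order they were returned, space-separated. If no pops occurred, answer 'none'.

push(95): heap contents = [95]
push(34): heap contents = [34, 95]
push(30): heap contents = [30, 34, 95]
pop() → 30: heap contents = [34, 95]
pop() → 34: heap contents = [95]
push(93): heap contents = [93, 95]
push(8): heap contents = [8, 93, 95]
push(16): heap contents = [8, 16, 93, 95]

Answer: 30 34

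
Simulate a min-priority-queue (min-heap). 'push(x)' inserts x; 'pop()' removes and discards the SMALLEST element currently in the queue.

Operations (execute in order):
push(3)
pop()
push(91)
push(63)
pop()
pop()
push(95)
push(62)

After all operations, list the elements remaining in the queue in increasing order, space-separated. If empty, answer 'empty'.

Answer: 62 95

Derivation:
push(3): heap contents = [3]
pop() → 3: heap contents = []
push(91): heap contents = [91]
push(63): heap contents = [63, 91]
pop() → 63: heap contents = [91]
pop() → 91: heap contents = []
push(95): heap contents = [95]
push(62): heap contents = [62, 95]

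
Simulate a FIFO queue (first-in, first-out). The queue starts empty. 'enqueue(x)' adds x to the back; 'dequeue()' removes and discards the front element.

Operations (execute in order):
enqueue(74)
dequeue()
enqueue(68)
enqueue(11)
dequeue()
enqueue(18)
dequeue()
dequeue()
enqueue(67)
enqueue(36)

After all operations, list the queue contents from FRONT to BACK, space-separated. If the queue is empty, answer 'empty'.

Answer: 67 36

Derivation:
enqueue(74): [74]
dequeue(): []
enqueue(68): [68]
enqueue(11): [68, 11]
dequeue(): [11]
enqueue(18): [11, 18]
dequeue(): [18]
dequeue(): []
enqueue(67): [67]
enqueue(36): [67, 36]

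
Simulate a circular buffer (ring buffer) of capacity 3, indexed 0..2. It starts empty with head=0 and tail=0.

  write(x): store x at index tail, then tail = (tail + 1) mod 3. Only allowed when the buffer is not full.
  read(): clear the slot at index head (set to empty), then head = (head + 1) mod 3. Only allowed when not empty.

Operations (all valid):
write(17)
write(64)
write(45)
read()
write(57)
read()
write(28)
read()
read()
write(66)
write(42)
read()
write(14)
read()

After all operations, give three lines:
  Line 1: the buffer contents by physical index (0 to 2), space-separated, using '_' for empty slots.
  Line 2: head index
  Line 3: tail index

Answer: 42 14 _
0
2

Derivation:
write(17): buf=[17 _ _], head=0, tail=1, size=1
write(64): buf=[17 64 _], head=0, tail=2, size=2
write(45): buf=[17 64 45], head=0, tail=0, size=3
read(): buf=[_ 64 45], head=1, tail=0, size=2
write(57): buf=[57 64 45], head=1, tail=1, size=3
read(): buf=[57 _ 45], head=2, tail=1, size=2
write(28): buf=[57 28 45], head=2, tail=2, size=3
read(): buf=[57 28 _], head=0, tail=2, size=2
read(): buf=[_ 28 _], head=1, tail=2, size=1
write(66): buf=[_ 28 66], head=1, tail=0, size=2
write(42): buf=[42 28 66], head=1, tail=1, size=3
read(): buf=[42 _ 66], head=2, tail=1, size=2
write(14): buf=[42 14 66], head=2, tail=2, size=3
read(): buf=[42 14 _], head=0, tail=2, size=2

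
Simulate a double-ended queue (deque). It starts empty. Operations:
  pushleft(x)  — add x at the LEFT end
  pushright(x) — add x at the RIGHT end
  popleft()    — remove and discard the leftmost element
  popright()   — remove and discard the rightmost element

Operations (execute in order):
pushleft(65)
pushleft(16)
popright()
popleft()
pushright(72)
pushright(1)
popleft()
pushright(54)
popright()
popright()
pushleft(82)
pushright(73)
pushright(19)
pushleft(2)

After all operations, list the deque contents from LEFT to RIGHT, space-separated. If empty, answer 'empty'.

pushleft(65): [65]
pushleft(16): [16, 65]
popright(): [16]
popleft(): []
pushright(72): [72]
pushright(1): [72, 1]
popleft(): [1]
pushright(54): [1, 54]
popright(): [1]
popright(): []
pushleft(82): [82]
pushright(73): [82, 73]
pushright(19): [82, 73, 19]
pushleft(2): [2, 82, 73, 19]

Answer: 2 82 73 19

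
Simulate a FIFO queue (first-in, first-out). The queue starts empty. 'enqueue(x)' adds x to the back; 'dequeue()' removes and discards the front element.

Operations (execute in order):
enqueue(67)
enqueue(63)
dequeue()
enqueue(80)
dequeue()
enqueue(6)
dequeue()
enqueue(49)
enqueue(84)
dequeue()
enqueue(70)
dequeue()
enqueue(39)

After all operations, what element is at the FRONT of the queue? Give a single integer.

Answer: 84

Derivation:
enqueue(67): queue = [67]
enqueue(63): queue = [67, 63]
dequeue(): queue = [63]
enqueue(80): queue = [63, 80]
dequeue(): queue = [80]
enqueue(6): queue = [80, 6]
dequeue(): queue = [6]
enqueue(49): queue = [6, 49]
enqueue(84): queue = [6, 49, 84]
dequeue(): queue = [49, 84]
enqueue(70): queue = [49, 84, 70]
dequeue(): queue = [84, 70]
enqueue(39): queue = [84, 70, 39]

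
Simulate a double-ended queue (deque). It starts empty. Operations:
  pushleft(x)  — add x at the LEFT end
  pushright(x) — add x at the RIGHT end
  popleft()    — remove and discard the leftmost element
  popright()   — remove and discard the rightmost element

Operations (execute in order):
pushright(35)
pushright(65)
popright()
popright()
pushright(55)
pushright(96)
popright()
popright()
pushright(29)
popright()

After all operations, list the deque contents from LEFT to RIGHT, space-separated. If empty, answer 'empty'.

Answer: empty

Derivation:
pushright(35): [35]
pushright(65): [35, 65]
popright(): [35]
popright(): []
pushright(55): [55]
pushright(96): [55, 96]
popright(): [55]
popright(): []
pushright(29): [29]
popright(): []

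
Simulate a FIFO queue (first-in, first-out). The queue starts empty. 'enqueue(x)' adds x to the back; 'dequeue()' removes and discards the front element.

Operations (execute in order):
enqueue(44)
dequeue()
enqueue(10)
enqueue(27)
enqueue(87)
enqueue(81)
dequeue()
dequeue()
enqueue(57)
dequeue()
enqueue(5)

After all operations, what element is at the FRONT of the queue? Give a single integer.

Answer: 81

Derivation:
enqueue(44): queue = [44]
dequeue(): queue = []
enqueue(10): queue = [10]
enqueue(27): queue = [10, 27]
enqueue(87): queue = [10, 27, 87]
enqueue(81): queue = [10, 27, 87, 81]
dequeue(): queue = [27, 87, 81]
dequeue(): queue = [87, 81]
enqueue(57): queue = [87, 81, 57]
dequeue(): queue = [81, 57]
enqueue(5): queue = [81, 57, 5]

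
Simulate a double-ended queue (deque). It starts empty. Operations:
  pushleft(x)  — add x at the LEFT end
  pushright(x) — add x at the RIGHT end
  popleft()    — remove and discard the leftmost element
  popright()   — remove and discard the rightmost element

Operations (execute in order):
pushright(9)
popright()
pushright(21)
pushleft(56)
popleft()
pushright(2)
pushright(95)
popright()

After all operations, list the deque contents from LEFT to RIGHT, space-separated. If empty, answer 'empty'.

pushright(9): [9]
popright(): []
pushright(21): [21]
pushleft(56): [56, 21]
popleft(): [21]
pushright(2): [21, 2]
pushright(95): [21, 2, 95]
popright(): [21, 2]

Answer: 21 2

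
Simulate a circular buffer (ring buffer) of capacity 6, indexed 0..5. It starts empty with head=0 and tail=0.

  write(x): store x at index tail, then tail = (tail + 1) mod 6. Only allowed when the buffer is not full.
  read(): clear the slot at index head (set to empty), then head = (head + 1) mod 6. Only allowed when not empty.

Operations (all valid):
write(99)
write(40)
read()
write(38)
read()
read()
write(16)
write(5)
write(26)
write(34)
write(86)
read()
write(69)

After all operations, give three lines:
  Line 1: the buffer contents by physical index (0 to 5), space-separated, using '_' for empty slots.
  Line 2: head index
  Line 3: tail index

write(99): buf=[99 _ _ _ _ _], head=0, tail=1, size=1
write(40): buf=[99 40 _ _ _ _], head=0, tail=2, size=2
read(): buf=[_ 40 _ _ _ _], head=1, tail=2, size=1
write(38): buf=[_ 40 38 _ _ _], head=1, tail=3, size=2
read(): buf=[_ _ 38 _ _ _], head=2, tail=3, size=1
read(): buf=[_ _ _ _ _ _], head=3, tail=3, size=0
write(16): buf=[_ _ _ 16 _ _], head=3, tail=4, size=1
write(5): buf=[_ _ _ 16 5 _], head=3, tail=5, size=2
write(26): buf=[_ _ _ 16 5 26], head=3, tail=0, size=3
write(34): buf=[34 _ _ 16 5 26], head=3, tail=1, size=4
write(86): buf=[34 86 _ 16 5 26], head=3, tail=2, size=5
read(): buf=[34 86 _ _ 5 26], head=4, tail=2, size=4
write(69): buf=[34 86 69 _ 5 26], head=4, tail=3, size=5

Answer: 34 86 69 _ 5 26
4
3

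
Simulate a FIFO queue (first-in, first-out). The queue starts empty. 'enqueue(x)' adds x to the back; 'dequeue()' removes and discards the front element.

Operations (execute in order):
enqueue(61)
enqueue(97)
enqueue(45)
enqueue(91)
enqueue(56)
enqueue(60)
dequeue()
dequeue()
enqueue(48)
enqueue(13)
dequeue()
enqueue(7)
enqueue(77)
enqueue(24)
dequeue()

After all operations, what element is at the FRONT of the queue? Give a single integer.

enqueue(61): queue = [61]
enqueue(97): queue = [61, 97]
enqueue(45): queue = [61, 97, 45]
enqueue(91): queue = [61, 97, 45, 91]
enqueue(56): queue = [61, 97, 45, 91, 56]
enqueue(60): queue = [61, 97, 45, 91, 56, 60]
dequeue(): queue = [97, 45, 91, 56, 60]
dequeue(): queue = [45, 91, 56, 60]
enqueue(48): queue = [45, 91, 56, 60, 48]
enqueue(13): queue = [45, 91, 56, 60, 48, 13]
dequeue(): queue = [91, 56, 60, 48, 13]
enqueue(7): queue = [91, 56, 60, 48, 13, 7]
enqueue(77): queue = [91, 56, 60, 48, 13, 7, 77]
enqueue(24): queue = [91, 56, 60, 48, 13, 7, 77, 24]
dequeue(): queue = [56, 60, 48, 13, 7, 77, 24]

Answer: 56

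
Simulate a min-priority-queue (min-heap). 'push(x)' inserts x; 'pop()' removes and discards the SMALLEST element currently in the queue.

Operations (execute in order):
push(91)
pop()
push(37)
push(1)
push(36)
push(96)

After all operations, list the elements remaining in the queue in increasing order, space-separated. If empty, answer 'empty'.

push(91): heap contents = [91]
pop() → 91: heap contents = []
push(37): heap contents = [37]
push(1): heap contents = [1, 37]
push(36): heap contents = [1, 36, 37]
push(96): heap contents = [1, 36, 37, 96]

Answer: 1 36 37 96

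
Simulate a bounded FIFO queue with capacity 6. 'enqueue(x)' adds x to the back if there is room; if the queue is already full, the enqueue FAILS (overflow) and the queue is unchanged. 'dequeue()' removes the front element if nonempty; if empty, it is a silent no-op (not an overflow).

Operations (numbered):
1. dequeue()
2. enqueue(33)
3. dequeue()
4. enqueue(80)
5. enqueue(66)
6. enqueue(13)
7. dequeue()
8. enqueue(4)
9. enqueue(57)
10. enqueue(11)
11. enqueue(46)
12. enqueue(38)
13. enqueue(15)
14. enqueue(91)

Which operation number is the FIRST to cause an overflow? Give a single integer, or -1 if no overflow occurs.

Answer: 12

Derivation:
1. dequeue(): empty, no-op, size=0
2. enqueue(33): size=1
3. dequeue(): size=0
4. enqueue(80): size=1
5. enqueue(66): size=2
6. enqueue(13): size=3
7. dequeue(): size=2
8. enqueue(4): size=3
9. enqueue(57): size=4
10. enqueue(11): size=5
11. enqueue(46): size=6
12. enqueue(38): size=6=cap → OVERFLOW (fail)
13. enqueue(15): size=6=cap → OVERFLOW (fail)
14. enqueue(91): size=6=cap → OVERFLOW (fail)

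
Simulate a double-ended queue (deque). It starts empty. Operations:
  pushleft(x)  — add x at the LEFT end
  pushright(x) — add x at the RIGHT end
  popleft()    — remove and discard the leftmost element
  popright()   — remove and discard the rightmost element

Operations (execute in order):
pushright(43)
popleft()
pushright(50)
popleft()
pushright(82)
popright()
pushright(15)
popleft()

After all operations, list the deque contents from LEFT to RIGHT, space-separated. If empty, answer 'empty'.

pushright(43): [43]
popleft(): []
pushright(50): [50]
popleft(): []
pushright(82): [82]
popright(): []
pushright(15): [15]
popleft(): []

Answer: empty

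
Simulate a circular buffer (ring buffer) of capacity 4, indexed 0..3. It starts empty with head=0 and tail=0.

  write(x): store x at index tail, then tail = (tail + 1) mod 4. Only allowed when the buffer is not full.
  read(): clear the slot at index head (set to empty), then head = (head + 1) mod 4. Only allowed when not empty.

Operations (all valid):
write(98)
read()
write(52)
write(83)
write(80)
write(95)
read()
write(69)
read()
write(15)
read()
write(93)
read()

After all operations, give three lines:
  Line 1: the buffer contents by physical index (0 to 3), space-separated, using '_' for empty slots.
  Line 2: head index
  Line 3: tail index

Answer: _ 69 15 93
1
0

Derivation:
write(98): buf=[98 _ _ _], head=0, tail=1, size=1
read(): buf=[_ _ _ _], head=1, tail=1, size=0
write(52): buf=[_ 52 _ _], head=1, tail=2, size=1
write(83): buf=[_ 52 83 _], head=1, tail=3, size=2
write(80): buf=[_ 52 83 80], head=1, tail=0, size=3
write(95): buf=[95 52 83 80], head=1, tail=1, size=4
read(): buf=[95 _ 83 80], head=2, tail=1, size=3
write(69): buf=[95 69 83 80], head=2, tail=2, size=4
read(): buf=[95 69 _ 80], head=3, tail=2, size=3
write(15): buf=[95 69 15 80], head=3, tail=3, size=4
read(): buf=[95 69 15 _], head=0, tail=3, size=3
write(93): buf=[95 69 15 93], head=0, tail=0, size=4
read(): buf=[_ 69 15 93], head=1, tail=0, size=3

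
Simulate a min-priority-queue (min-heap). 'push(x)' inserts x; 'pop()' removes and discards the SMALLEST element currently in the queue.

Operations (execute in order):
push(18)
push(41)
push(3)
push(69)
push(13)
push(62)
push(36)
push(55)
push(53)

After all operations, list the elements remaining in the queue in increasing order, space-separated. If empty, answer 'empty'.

push(18): heap contents = [18]
push(41): heap contents = [18, 41]
push(3): heap contents = [3, 18, 41]
push(69): heap contents = [3, 18, 41, 69]
push(13): heap contents = [3, 13, 18, 41, 69]
push(62): heap contents = [3, 13, 18, 41, 62, 69]
push(36): heap contents = [3, 13, 18, 36, 41, 62, 69]
push(55): heap contents = [3, 13, 18, 36, 41, 55, 62, 69]
push(53): heap contents = [3, 13, 18, 36, 41, 53, 55, 62, 69]

Answer: 3 13 18 36 41 53 55 62 69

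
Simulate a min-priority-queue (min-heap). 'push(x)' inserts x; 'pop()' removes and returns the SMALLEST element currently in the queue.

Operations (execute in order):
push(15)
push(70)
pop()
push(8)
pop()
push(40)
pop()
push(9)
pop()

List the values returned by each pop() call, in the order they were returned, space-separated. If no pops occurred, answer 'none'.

Answer: 15 8 40 9

Derivation:
push(15): heap contents = [15]
push(70): heap contents = [15, 70]
pop() → 15: heap contents = [70]
push(8): heap contents = [8, 70]
pop() → 8: heap contents = [70]
push(40): heap contents = [40, 70]
pop() → 40: heap contents = [70]
push(9): heap contents = [9, 70]
pop() → 9: heap contents = [70]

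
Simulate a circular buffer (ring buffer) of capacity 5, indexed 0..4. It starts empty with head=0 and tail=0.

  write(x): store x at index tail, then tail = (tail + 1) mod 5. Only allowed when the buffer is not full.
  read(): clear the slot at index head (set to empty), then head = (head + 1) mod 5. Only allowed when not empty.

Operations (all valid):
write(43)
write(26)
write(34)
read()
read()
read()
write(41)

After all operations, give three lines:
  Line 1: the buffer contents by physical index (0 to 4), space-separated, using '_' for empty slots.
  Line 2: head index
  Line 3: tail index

Answer: _ _ _ 41 _
3
4

Derivation:
write(43): buf=[43 _ _ _ _], head=0, tail=1, size=1
write(26): buf=[43 26 _ _ _], head=0, tail=2, size=2
write(34): buf=[43 26 34 _ _], head=0, tail=3, size=3
read(): buf=[_ 26 34 _ _], head=1, tail=3, size=2
read(): buf=[_ _ 34 _ _], head=2, tail=3, size=1
read(): buf=[_ _ _ _ _], head=3, tail=3, size=0
write(41): buf=[_ _ _ 41 _], head=3, tail=4, size=1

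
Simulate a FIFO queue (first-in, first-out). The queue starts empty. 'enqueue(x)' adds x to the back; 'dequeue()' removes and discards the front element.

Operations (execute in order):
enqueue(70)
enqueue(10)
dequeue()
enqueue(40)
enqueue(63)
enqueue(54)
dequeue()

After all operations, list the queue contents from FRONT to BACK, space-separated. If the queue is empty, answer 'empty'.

Answer: 40 63 54

Derivation:
enqueue(70): [70]
enqueue(10): [70, 10]
dequeue(): [10]
enqueue(40): [10, 40]
enqueue(63): [10, 40, 63]
enqueue(54): [10, 40, 63, 54]
dequeue(): [40, 63, 54]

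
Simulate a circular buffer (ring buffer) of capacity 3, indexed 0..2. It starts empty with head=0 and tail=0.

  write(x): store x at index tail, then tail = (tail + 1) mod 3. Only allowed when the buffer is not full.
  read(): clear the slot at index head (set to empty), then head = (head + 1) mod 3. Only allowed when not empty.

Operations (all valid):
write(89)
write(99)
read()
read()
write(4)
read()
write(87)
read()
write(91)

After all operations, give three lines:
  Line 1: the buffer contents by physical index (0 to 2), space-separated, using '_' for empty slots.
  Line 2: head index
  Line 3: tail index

write(89): buf=[89 _ _], head=0, tail=1, size=1
write(99): buf=[89 99 _], head=0, tail=2, size=2
read(): buf=[_ 99 _], head=1, tail=2, size=1
read(): buf=[_ _ _], head=2, tail=2, size=0
write(4): buf=[_ _ 4], head=2, tail=0, size=1
read(): buf=[_ _ _], head=0, tail=0, size=0
write(87): buf=[87 _ _], head=0, tail=1, size=1
read(): buf=[_ _ _], head=1, tail=1, size=0
write(91): buf=[_ 91 _], head=1, tail=2, size=1

Answer: _ 91 _
1
2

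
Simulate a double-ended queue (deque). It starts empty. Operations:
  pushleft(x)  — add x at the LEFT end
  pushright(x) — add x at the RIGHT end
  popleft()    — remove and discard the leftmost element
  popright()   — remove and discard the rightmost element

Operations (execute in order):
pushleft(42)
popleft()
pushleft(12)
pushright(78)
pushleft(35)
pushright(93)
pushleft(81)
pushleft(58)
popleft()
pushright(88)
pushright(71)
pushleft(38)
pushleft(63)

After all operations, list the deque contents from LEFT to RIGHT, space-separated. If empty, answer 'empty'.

pushleft(42): [42]
popleft(): []
pushleft(12): [12]
pushright(78): [12, 78]
pushleft(35): [35, 12, 78]
pushright(93): [35, 12, 78, 93]
pushleft(81): [81, 35, 12, 78, 93]
pushleft(58): [58, 81, 35, 12, 78, 93]
popleft(): [81, 35, 12, 78, 93]
pushright(88): [81, 35, 12, 78, 93, 88]
pushright(71): [81, 35, 12, 78, 93, 88, 71]
pushleft(38): [38, 81, 35, 12, 78, 93, 88, 71]
pushleft(63): [63, 38, 81, 35, 12, 78, 93, 88, 71]

Answer: 63 38 81 35 12 78 93 88 71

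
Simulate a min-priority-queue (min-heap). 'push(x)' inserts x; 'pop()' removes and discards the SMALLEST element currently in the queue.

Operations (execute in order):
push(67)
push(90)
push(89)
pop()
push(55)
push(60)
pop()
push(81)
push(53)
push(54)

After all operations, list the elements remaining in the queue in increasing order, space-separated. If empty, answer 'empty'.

Answer: 53 54 60 81 89 90

Derivation:
push(67): heap contents = [67]
push(90): heap contents = [67, 90]
push(89): heap contents = [67, 89, 90]
pop() → 67: heap contents = [89, 90]
push(55): heap contents = [55, 89, 90]
push(60): heap contents = [55, 60, 89, 90]
pop() → 55: heap contents = [60, 89, 90]
push(81): heap contents = [60, 81, 89, 90]
push(53): heap contents = [53, 60, 81, 89, 90]
push(54): heap contents = [53, 54, 60, 81, 89, 90]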